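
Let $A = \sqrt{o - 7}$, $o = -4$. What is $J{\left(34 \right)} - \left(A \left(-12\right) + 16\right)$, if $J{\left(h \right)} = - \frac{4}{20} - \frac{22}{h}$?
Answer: $- \frac{1432}{85} + 12 i \sqrt{11} \approx -16.847 + 39.799 i$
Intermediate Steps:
$J{\left(h \right)} = - \frac{1}{5} - \frac{22}{h}$ ($J{\left(h \right)} = \left(-4\right) \frac{1}{20} - \frac{22}{h} = - \frac{1}{5} - \frac{22}{h}$)
$A = i \sqrt{11}$ ($A = \sqrt{-4 - 7} = \sqrt{-11} = i \sqrt{11} \approx 3.3166 i$)
$J{\left(34 \right)} - \left(A \left(-12\right) + 16\right) = \frac{-110 - 34}{5 \cdot 34} - \left(i \sqrt{11} \left(-12\right) + 16\right) = \frac{1}{5} \cdot \frac{1}{34} \left(-110 - 34\right) - \left(- 12 i \sqrt{11} + 16\right) = \frac{1}{5} \cdot \frac{1}{34} \left(-144\right) - \left(16 - 12 i \sqrt{11}\right) = - \frac{72}{85} - \left(16 - 12 i \sqrt{11}\right) = - \frac{1432}{85} + 12 i \sqrt{11}$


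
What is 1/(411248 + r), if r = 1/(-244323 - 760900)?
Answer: 1005223/413395948303 ≈ 2.4316e-6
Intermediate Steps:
r = -1/1005223 (r = 1/(-1005223) = -1/1005223 ≈ -9.9480e-7)
1/(411248 + r) = 1/(411248 - 1/1005223) = 1/(413395948303/1005223) = 1005223/413395948303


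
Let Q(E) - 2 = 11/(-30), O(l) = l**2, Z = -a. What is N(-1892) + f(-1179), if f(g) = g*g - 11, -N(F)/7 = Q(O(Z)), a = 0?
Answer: 41700557/30 ≈ 1.3900e+6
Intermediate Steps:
Z = 0 (Z = -1*0 = 0)
Q(E) = 49/30 (Q(E) = 2 + 11/(-30) = 2 + 11*(-1/30) = 2 - 11/30 = 49/30)
N(F) = -343/30 (N(F) = -7*49/30 = -343/30)
f(g) = -11 + g**2 (f(g) = g**2 - 11 = -11 + g**2)
N(-1892) + f(-1179) = -343/30 + (-11 + (-1179)**2) = -343/30 + (-11 + 1390041) = -343/30 + 1390030 = 41700557/30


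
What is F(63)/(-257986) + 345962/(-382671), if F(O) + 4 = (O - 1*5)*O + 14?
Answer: -45327729538/49361880303 ≈ -0.91827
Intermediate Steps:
F(O) = 10 + O*(-5 + O) (F(O) = -4 + ((O - 1*5)*O + 14) = -4 + ((O - 5)*O + 14) = -4 + ((-5 + O)*O + 14) = -4 + (O*(-5 + O) + 14) = -4 + (14 + O*(-5 + O)) = 10 + O*(-5 + O))
F(63)/(-257986) + 345962/(-382671) = (10 + 63² - 5*63)/(-257986) + 345962/(-382671) = (10 + 3969 - 315)*(-1/257986) + 345962*(-1/382671) = 3664*(-1/257986) - 345962/382671 = -1832/128993 - 345962/382671 = -45327729538/49361880303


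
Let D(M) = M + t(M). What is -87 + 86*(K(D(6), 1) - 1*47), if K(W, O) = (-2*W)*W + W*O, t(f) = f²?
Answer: -303925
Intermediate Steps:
D(M) = M + M²
K(W, O) = -2*W² + O*W
-87 + 86*(K(D(6), 1) - 1*47) = -87 + 86*((6*(1 + 6))*(1 - 12*(1 + 6)) - 1*47) = -87 + 86*((6*7)*(1 - 12*7) - 47) = -87 + 86*(42*(1 - 2*42) - 47) = -87 + 86*(42*(1 - 84) - 47) = -87 + 86*(42*(-83) - 47) = -87 + 86*(-3486 - 47) = -87 + 86*(-3533) = -87 - 303838 = -303925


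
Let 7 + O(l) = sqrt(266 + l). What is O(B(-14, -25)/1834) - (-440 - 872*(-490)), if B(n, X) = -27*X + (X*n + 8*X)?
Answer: -426847 + sqrt(896218946)/1834 ≈ -4.2683e+5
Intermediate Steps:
B(n, X) = -19*X + X*n (B(n, X) = -27*X + (8*X + X*n) = -19*X + X*n)
O(l) = -7 + sqrt(266 + l)
O(B(-14, -25)/1834) - (-440 - 872*(-490)) = (-7 + sqrt(266 - 25*(-19 - 14)/1834)) - (-440 - 872*(-490)) = (-7 + sqrt(266 - 25*(-33)*(1/1834))) - (-440 + 427280) = (-7 + sqrt(266 + 825*(1/1834))) - 1*426840 = (-7 + sqrt(266 + 825/1834)) - 426840 = (-7 + sqrt(488669/1834)) - 426840 = (-7 + sqrt(896218946)/1834) - 426840 = -426847 + sqrt(896218946)/1834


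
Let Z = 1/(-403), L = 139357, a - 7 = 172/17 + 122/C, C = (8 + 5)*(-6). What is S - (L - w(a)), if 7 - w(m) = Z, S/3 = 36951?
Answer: -11484290/403 ≈ -28497.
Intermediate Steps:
C = -78 (C = 13*(-6) = -78)
S = 110853 (S = 3*36951 = 110853)
a = 10312/663 (a = 7 + (172/17 + 122/(-78)) = 7 + (172*(1/17) + 122*(-1/78)) = 7 + (172/17 - 61/39) = 7 + 5671/663 = 10312/663 ≈ 15.554)
Z = -1/403 ≈ -0.0024814
w(m) = 2822/403 (w(m) = 7 - 1*(-1/403) = 7 + 1/403 = 2822/403)
S - (L - w(a)) = 110853 - (139357 - 1*2822/403) = 110853 - (139357 - 2822/403) = 110853 - 1*56158049/403 = 110853 - 56158049/403 = -11484290/403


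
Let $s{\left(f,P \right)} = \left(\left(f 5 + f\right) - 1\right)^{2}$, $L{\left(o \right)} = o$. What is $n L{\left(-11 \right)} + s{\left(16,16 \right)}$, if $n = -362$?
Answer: $13007$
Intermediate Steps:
$s{\left(f,P \right)} = \left(-1 + 6 f\right)^{2}$ ($s{\left(f,P \right)} = \left(\left(5 f + f\right) - 1\right)^{2} = \left(6 f - 1\right)^{2} = \left(-1 + 6 f\right)^{2}$)
$n L{\left(-11 \right)} + s{\left(16,16 \right)} = \left(-362\right) \left(-11\right) + \left(-1 + 6 \cdot 16\right)^{2} = 3982 + \left(-1 + 96\right)^{2} = 3982 + 95^{2} = 3982 + 9025 = 13007$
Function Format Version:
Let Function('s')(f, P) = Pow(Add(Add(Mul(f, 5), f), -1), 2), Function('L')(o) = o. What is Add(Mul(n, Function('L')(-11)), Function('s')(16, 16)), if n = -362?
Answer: 13007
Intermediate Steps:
Function('s')(f, P) = Pow(Add(-1, Mul(6, f)), 2) (Function('s')(f, P) = Pow(Add(Add(Mul(5, f), f), -1), 2) = Pow(Add(Mul(6, f), -1), 2) = Pow(Add(-1, Mul(6, f)), 2))
Add(Mul(n, Function('L')(-11)), Function('s')(16, 16)) = Add(Mul(-362, -11), Pow(Add(-1, Mul(6, 16)), 2)) = Add(3982, Pow(Add(-1, 96), 2)) = Add(3982, Pow(95, 2)) = Add(3982, 9025) = 13007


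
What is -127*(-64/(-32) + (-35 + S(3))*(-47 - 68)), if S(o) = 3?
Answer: -467614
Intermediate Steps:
-127*(-64/(-32) + (-35 + S(3))*(-47 - 68)) = -127*(-64/(-32) + (-35 + 3)*(-47 - 68)) = -127*(-64*(-1/32) - 32*(-115)) = -127*(2 + 3680) = -127*3682 = -467614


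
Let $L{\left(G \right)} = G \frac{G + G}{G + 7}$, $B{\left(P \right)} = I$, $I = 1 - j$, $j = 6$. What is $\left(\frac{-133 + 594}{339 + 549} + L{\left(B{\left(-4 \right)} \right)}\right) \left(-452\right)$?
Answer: $- \frac{2560693}{222} \approx -11535.0$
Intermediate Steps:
$I = -5$ ($I = 1 - 6 = -5$)
$B{\left(P \right)} = -5$
$L{\left(G \right)} = \frac{2 G^{2}}{7 + G}$ ($L{\left(G \right)} = G \frac{2 G}{7 + G} = \frac{2 G^{2}}{7 + G}$)
$\left(\frac{-133 + 594}{339 + 549} + L{\left(B{\left(-4 \right)} \right)}\right) \left(-452\right) = \left(\frac{-133 + 594}{339 + 549} + \frac{2 \left(-5\right)^{2}}{7 - 5}\right) \left(-452\right) = \left(\frac{461}{888} + 2 \cdot 25 \cdot \frac{1}{2}\right) \left(-452\right) = \left(461 \cdot \frac{1}{888} + 2 \cdot 25 \cdot \frac{1}{2}\right) \left(-452\right) = \left(\frac{461}{888} + 25\right) \left(-452\right) = \frac{22661}{888} \left(-452\right) = - \frac{2560693}{222}$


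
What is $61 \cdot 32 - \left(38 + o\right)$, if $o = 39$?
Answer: $1875$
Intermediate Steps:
$61 \cdot 32 - \left(38 + o\right) = 61 \cdot 32 - 77 = 1952 - 77 = 1875$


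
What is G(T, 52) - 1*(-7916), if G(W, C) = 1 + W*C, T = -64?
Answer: 4589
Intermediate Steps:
G(W, C) = 1 + C*W
G(T, 52) - 1*(-7916) = (1 + 52*(-64)) - 1*(-7916) = (1 - 3328) + 7916 = -3327 + 7916 = 4589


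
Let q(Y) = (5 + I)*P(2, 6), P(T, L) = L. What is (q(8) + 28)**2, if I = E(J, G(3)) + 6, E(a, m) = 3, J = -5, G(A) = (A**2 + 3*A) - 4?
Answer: 12544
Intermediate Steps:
G(A) = -4 + A**2 + 3*A
I = 9 (I = 3 + 6 = 9)
q(Y) = 84 (q(Y) = (5 + 9)*6 = 14*6 = 84)
(q(8) + 28)**2 = (84 + 28)**2 = 112**2 = 12544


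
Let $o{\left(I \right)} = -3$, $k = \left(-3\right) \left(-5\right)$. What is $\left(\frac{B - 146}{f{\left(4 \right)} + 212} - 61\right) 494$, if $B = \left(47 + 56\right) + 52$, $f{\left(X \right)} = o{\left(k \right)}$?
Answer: $- \frac{331240}{11} \approx -30113.0$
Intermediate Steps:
$k = 15$
$f{\left(X \right)} = -3$
$B = 155$ ($B = 103 + 52 = 155$)
$\left(\frac{B - 146}{f{\left(4 \right)} + 212} - 61\right) 494 = \left(\frac{155 - 146}{-3 + 212} - 61\right) 494 = \left(\frac{9}{209} - 61\right) 494 = \left(- \frac{12740}{209}\right) 494 = - \frac{331240}{11}$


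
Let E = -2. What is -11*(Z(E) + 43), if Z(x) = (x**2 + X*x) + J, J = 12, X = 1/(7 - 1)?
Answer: -1936/3 ≈ -645.33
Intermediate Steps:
X = 1/6 ≈ 0.16667
Z(x) = 12 + x**2 + x/6 (Z(x) = (x**2 + x/6) + 12 = 12 + x**2 + x/6)
-11*(Z(E) + 43) = -11*((12 + (-2)**2 + (1/6)*(-2)) + 43) = -11*((12 + 4 - 1/3) + 43) = -11*(47/3 + 43) = -11*176/3 = -1936/3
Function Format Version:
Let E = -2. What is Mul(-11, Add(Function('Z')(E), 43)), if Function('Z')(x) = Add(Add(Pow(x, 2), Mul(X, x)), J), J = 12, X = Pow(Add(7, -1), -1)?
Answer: Rational(-1936, 3) ≈ -645.33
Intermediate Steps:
X = Rational(1, 6) (X = Pow(6, -1) = Rational(1, 6) ≈ 0.16667)
Function('Z')(x) = Add(12, Pow(x, 2), Mul(Rational(1, 6), x)) (Function('Z')(x) = Add(Add(Pow(x, 2), Mul(Rational(1, 6), x)), 12) = Add(12, Pow(x, 2), Mul(Rational(1, 6), x)))
Mul(-11, Add(Function('Z')(E), 43)) = Mul(-11, Add(Add(12, Pow(-2, 2), Mul(Rational(1, 6), -2)), 43)) = Mul(-11, Add(Add(12, 4, Rational(-1, 3)), 43)) = Mul(-11, Add(Rational(47, 3), 43)) = Mul(-11, Rational(176, 3)) = Rational(-1936, 3)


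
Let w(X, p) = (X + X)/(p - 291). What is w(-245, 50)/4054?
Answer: 245/488507 ≈ 0.00050153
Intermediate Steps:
w(X, p) = 2*X/(-291 + p) (w(X, p) = (2*X)/(-291 + p) = 2*X/(-291 + p))
w(-245, 50)/4054 = (2*(-245)/(-291 + 50))/4054 = (2*(-245)/(-241))*(1/4054) = (2*(-245)*(-1/241))*(1/4054) = (490/241)*(1/4054) = 245/488507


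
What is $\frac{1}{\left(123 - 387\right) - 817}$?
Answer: $- \frac{1}{1081} \approx -0.00092507$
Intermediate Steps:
$\frac{1}{\left(123 - 387\right) - 817} = \frac{1}{-264 - 817} = \frac{1}{-1081} = - \frac{1}{1081}$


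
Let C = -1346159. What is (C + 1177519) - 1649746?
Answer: -1818386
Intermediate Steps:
(C + 1177519) - 1649746 = (-1346159 + 1177519) - 1649746 = -168640 - 1649746 = -1818386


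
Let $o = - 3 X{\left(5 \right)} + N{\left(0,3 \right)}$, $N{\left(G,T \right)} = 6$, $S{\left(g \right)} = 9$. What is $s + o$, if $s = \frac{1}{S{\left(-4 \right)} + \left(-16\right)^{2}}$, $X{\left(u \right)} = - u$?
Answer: $\frac{5566}{265} \approx 21.004$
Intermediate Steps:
$o = 21$ ($o = - 3 \left(\left(-1\right) 5\right) + 6 = \left(-3\right) \left(-5\right) + 6 = 15 + 6 = 21$)
$s = \frac{1}{265}$ ($s = \frac{1}{9 + \left(-16\right)^{2}} = \frac{1}{9 + 256} = \frac{1}{265} \approx 0.0037736$)
$s + o = \frac{1}{265} + 21 = \frac{5566}{265}$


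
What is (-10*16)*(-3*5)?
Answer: 2400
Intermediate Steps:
(-10*16)*(-3*5) = -160*(-15) = 2400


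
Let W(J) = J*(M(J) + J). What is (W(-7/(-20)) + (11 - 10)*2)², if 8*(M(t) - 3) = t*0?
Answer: 1610361/160000 ≈ 10.065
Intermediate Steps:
M(t) = 3 (M(t) = 3 + (t*0)/8 = 3 + (⅛)*0 = 3 + 0 = 3)
W(J) = J*(3 + J)
(W(-7/(-20)) + (11 - 10)*2)² = ((-7/(-20))*(3 - 7/(-20)) + (11 - 10)*2)² = ((-7*(-1/20))*(3 - 7*(-1/20)) + 1*2)² = (7*(3 + 7/20)/20 + 2)² = ((7/20)*(67/20) + 2)² = (469/400 + 2)² = (1269/400)² = 1610361/160000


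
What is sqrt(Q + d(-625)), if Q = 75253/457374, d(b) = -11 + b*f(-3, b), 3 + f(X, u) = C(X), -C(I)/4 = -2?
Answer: I*sqrt(655988481581514)/457374 ≈ 55.999*I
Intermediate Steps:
C(I) = 8 (C(I) = -4*(-2) = 8)
f(X, u) = 5 (f(X, u) = -3 + 8 = 5)
d(b) = -11 + 5*b (d(b) = -11 + b*5 = -11 + 5*b)
Q = 75253/457374 (Q = 75253*(1/457374) = 75253/457374 ≈ 0.16453)
sqrt(Q + d(-625)) = sqrt(75253/457374 + (-11 + 5*(-625))) = sqrt(75253/457374 + (-11 - 3125)) = sqrt(75253/457374 - 3136) = sqrt(-1434249611/457374) = I*sqrt(655988481581514)/457374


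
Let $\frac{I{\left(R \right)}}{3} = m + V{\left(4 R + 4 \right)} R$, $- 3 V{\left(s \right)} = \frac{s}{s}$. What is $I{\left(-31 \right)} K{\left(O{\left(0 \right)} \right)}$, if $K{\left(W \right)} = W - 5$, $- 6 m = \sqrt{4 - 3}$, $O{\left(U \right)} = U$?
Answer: $- \frac{305}{2} \approx -152.5$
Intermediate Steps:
$m = - \frac{1}{6}$ ($m = - \frac{\sqrt{4 - 3}}{6} = - \frac{\sqrt{1}}{6} = \left(- \frac{1}{6}\right) 1 = - \frac{1}{6} \approx -0.16667$)
$V{\left(s \right)} = - \frac{1}{3}$ ($V{\left(s \right)} = - \frac{s \frac{1}{s}}{3} = \left(- \frac{1}{3}\right) 1 = - \frac{1}{3}$)
$K{\left(W \right)} = -5 + W$ ($K{\left(W \right)} = W - 5 = -5 + W$)
$I{\left(R \right)} = - \frac{1}{2} - R$ ($I{\left(R \right)} = 3 \left(- \frac{1}{6} - \frac{R}{3}\right) = - \frac{1}{2} - R$)
$I{\left(-31 \right)} K{\left(O{\left(0 \right)} \right)} = \left(- \frac{1}{2} - -31\right) \left(-5 + 0\right) = \left(- \frac{1}{2} + 31\right) \left(-5\right) = \frac{61}{2} \left(-5\right) = - \frac{305}{2}$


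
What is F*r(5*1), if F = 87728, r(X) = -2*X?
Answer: -877280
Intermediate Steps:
F*r(5*1) = 87728*(-10) = -877280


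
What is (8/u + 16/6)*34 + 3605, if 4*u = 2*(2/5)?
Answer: 15167/3 ≈ 5055.7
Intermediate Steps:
u = 1/5 (u = (2*(2/5))/4 = (1/4)*(4/5) = 1/5 ≈ 0.20000)
(8/u + 16/6)*34 + 3605 = (8/(1/5) + 16/6)*34 + 3605 = (8*5 + 16*(1/6))*34 + 3605 = (40 + 8/3)*34 + 3605 = (128/3)*34 + 3605 = 4352/3 + 3605 = 15167/3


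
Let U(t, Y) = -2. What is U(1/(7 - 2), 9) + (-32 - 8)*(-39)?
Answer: 1558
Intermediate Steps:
U(1/(7 - 2), 9) + (-32 - 8)*(-39) = -2 + (-32 - 8)*(-39) = -2 - 40*(-39) = -2 + 1560 = 1558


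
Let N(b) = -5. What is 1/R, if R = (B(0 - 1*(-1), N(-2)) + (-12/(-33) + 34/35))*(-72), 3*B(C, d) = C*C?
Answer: -385/46248 ≈ -0.0083247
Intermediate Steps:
B(C, d) = C²/3 (B(C, d) = (C*C)/3 = C²/3)
R = -46248/385 (R = ((0 - 1*(-1))²/3 + (-12/(-33) + 34/35))*(-72) = ((0 + 1)²/3 + (-12*(-1/33) + 34*(1/35)))*(-72) = ((⅓)*1² + (4/11 + 34/35))*(-72) = ((⅓)*1 + 514/385)*(-72) = (⅓ + 514/385)*(-72) = (1927/1155)*(-72) = -46248/385 ≈ -120.12)
1/R = 1/(-46248/385) = -385/46248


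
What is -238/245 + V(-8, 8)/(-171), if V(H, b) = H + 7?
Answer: -5779/5985 ≈ -0.96558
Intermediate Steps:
V(H, b) = 7 + H
-238/245 + V(-8, 8)/(-171) = -238/245 + (7 - 8)/(-171) = -238*1/245 - 1*(-1/171) = -34/35 + 1/171 = -5779/5985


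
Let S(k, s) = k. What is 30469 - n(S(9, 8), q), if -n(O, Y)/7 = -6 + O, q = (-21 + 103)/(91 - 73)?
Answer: 30490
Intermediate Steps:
q = 41/9 (q = 82/18 = 82*(1/18) = 41/9 ≈ 4.5556)
n(O, Y) = 42 - 7*O (n(O, Y) = -7*(-6 + O) = 42 - 7*O)
30469 - n(S(9, 8), q) = 30469 - (42 - 7*9) = 30469 - (42 - 63) = 30469 - 1*(-21) = 30469 + 21 = 30490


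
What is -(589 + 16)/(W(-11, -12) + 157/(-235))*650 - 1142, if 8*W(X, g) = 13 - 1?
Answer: -185274022/391 ≈ -4.7385e+5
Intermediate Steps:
W(X, g) = 3/2 (W(X, g) = (13 - 1)/8 = (1/8)*12 = 3/2)
-(589 + 16)/(W(-11, -12) + 157/(-235))*650 - 1142 = -(589 + 16)/(3/2 + 157/(-235))*650 - 1142 = -605/(3/2 + 157*(-1/235))*650 - 1142 = -605/(3/2 - 157/235)*650 - 1142 = -605/391/470*650 - 1142 = -605*470/391*650 - 1142 = -1*284350/391*650 - 1142 = -284350/391*650 - 1142 = -184827500/391 - 1142 = -185274022/391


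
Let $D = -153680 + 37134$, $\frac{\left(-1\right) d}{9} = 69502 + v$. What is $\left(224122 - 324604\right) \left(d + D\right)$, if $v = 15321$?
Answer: $88419437346$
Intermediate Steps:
$d = -763407$ ($d = - 9 \left(69502 + 15321\right) = \left(-9\right) 84823 = -763407$)
$D = -116546$
$\left(224122 - 324604\right) \left(d + D\right) = \left(224122 - 324604\right) \left(-763407 - 116546\right) = \left(-100482\right) \left(-879953\right) = 88419437346$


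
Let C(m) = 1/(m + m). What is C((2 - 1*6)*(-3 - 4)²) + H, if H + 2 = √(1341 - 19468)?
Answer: -785/392 + I*√18127 ≈ -2.0026 + 134.64*I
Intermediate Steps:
H = -2 + I*√18127 (H = -2 + √(1341 - 19468) = -2 + √(-18127) = -2 + I*√18127 ≈ -2.0 + 134.64*I)
C(m) = 1/(2*m)
C((2 - 1*6)*(-3 - 4)²) + H = 1/(2*(((2 - 1*6)*(-3 - 4)²))) + (-2 + I*√18127) = 1/(2*(((2 - 6)*(-7)²))) + (-2 + I*√18127) = 1/(2*((-4*49))) + (-2 + I*√18127) = (½)/(-196) + (-2 + I*√18127) = (½)*(-1/196) + (-2 + I*√18127) = -1/392 + (-2 + I*√18127) = -785/392 + I*√18127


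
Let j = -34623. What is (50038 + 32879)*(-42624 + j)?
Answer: -6405089499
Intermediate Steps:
(50038 + 32879)*(-42624 + j) = (50038 + 32879)*(-42624 - 34623) = 82917*(-77247) = -6405089499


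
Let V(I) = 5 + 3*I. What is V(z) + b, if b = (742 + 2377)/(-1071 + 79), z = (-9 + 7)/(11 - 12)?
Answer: 7793/992 ≈ 7.8559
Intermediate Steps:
z = 2 (z = -2/(-1) = -2*(-1) = 2)
b = -3119/992 (b = 3119/(-992) = 3119*(-1/992) = -3119/992 ≈ -3.1442)
V(z) + b = (5 + 3*2) - 3119/992 = (5 + 6) - 3119/992 = 11 - 3119/992 = 7793/992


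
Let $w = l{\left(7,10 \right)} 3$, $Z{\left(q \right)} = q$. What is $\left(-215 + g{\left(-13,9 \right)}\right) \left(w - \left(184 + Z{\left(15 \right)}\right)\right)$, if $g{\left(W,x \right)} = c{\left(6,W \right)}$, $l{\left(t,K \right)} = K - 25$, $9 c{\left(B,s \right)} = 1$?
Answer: $\frac{471896}{9} \approx 52433.0$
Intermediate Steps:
$c{\left(B,s \right)} = \frac{1}{9}$ ($c{\left(B,s \right)} = \frac{1}{9} \cdot 1 = \frac{1}{9}$)
$l{\left(t,K \right)} = -25 + K$ ($l{\left(t,K \right)} = K - 25 = -25 + K$)
$g{\left(W,x \right)} = \frac{1}{9}$
$w = -45$ ($w = \left(-25 + 10\right) 3 = \left(-15\right) 3 = -45$)
$\left(-215 + g{\left(-13,9 \right)}\right) \left(w - \left(184 + Z{\left(15 \right)}\right)\right) = \left(-215 + \frac{1}{9}\right) \left(-45 - 199\right) = - \frac{1934 \left(-45 - 199\right)}{9} = \left(- \frac{1934}{9}\right) \left(-244\right) = \frac{471896}{9}$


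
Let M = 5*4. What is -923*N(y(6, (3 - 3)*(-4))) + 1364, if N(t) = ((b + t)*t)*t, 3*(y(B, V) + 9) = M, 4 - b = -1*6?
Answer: -1003393/27 ≈ -37163.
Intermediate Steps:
b = 10 (b = 4 - (-1)*6 = 4 - 1*(-6) = 4 + 6 = 10)
M = 20
y(B, V) = -7/3 (y(B, V) = -9 + (⅓)*20 = -9 + 20/3 = -7/3)
N(t) = t²*(10 + t) (N(t) = ((10 + t)*t)*t = (t*(10 + t))*t = t²*(10 + t))
-923*N(y(6, (3 - 3)*(-4))) + 1364 = -923*(-7/3)²*(10 - 7/3) + 1364 = -45227*23/(9*3) + 1364 = -923*1127/27 + 1364 = -1040221/27 + 1364 = -1003393/27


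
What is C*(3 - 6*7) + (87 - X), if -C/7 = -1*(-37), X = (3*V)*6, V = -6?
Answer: 10296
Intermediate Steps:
X = -108 (X = (3*(-6))*6 = -18*6 = -108)
C = -259 (C = -(-7)*(-37) = -7*37 = -259)
C*(3 - 6*7) + (87 - X) = -259*(3 - 6*7) + (87 - 1*(-108)) = -259*(3 - 42) + (87 + 108) = -259*(-39) + 195 = 10101 + 195 = 10296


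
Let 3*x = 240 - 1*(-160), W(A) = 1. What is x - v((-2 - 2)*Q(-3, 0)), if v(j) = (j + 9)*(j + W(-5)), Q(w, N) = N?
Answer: 373/3 ≈ 124.33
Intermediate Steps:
x = 400/3 (x = (240 - 1*(-160))/3 = (240 + 160)/3 = (⅓)*400 = 400/3 ≈ 133.33)
v(j) = (1 + j)*(9 + j) (v(j) = (j + 9)*(j + 1) = (9 + j)*(1 + j) = (1 + j)*(9 + j))
x - v((-2 - 2)*Q(-3, 0)) = 400/3 - (9 + ((-2 - 2)*0)² + 10*((-2 - 2)*0)) = 400/3 - (9 + (-4*0)² + 10*(-4*0)) = 400/3 - (9 + 0² + 10*0) = 400/3 - (9 + 0 + 0) = 400/3 - 1*9 = 400/3 - 9 = 373/3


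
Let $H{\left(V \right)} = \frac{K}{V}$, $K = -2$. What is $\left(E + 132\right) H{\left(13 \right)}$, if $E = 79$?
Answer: $- \frac{422}{13} \approx -32.462$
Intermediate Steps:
$H{\left(V \right)} = - \frac{2}{V}$
$\left(E + 132\right) H{\left(13 \right)} = \left(79 + 132\right) \left(- \frac{2}{13}\right) = 211 \left(\left(-2\right) \frac{1}{13}\right) = 211 \left(- \frac{2}{13}\right) = - \frac{422}{13}$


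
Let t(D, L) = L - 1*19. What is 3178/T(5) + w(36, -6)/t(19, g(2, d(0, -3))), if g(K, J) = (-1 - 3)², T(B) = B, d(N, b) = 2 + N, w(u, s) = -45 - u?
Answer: 3313/5 ≈ 662.60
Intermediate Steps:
g(K, J) = 16 (g(K, J) = (-4)² = 16)
t(D, L) = -19 + L (t(D, L) = L - 19 = -19 + L)
3178/T(5) + w(36, -6)/t(19, g(2, d(0, -3))) = 3178/5 + (-45 - 1*36)/(-19 + 16) = 3178*(⅕) + (-45 - 36)/(-3) = 3178/5 - 81*(-⅓) = 3178/5 + 27 = 3313/5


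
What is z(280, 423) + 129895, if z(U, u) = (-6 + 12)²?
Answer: 129931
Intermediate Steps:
z(U, u) = 36 (z(U, u) = 6² = 36)
z(280, 423) + 129895 = 36 + 129895 = 129931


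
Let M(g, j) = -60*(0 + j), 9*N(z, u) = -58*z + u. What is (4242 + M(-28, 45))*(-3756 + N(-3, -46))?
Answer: -17309464/3 ≈ -5.7698e+6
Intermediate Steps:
N(z, u) = -58*z/9 + u/9 (N(z, u) = (-58*z + u)/9 = (u - 58*z)/9 = -58*z/9 + u/9)
M(g, j) = -60*j
(4242 + M(-28, 45))*(-3756 + N(-3, -46)) = (4242 - 60*45)*(-3756 + (-58/9*(-3) + (1/9)*(-46))) = (4242 - 2700)*(-3756 + (58/3 - 46/9)) = 1542*(-3756 + 128/9) = 1542*(-33676/9) = -17309464/3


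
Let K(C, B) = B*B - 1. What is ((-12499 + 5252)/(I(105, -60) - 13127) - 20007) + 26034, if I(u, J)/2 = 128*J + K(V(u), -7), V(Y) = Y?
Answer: 171119804/28391 ≈ 6027.3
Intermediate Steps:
K(C, B) = -1 + B**2 (K(C, B) = B**2 - 1 = -1 + B**2)
I(u, J) = 96 + 256*J (I(u, J) = 2*(128*J + (-1 + (-7)**2)) = 2*(128*J + (-1 + 49)) = 2*(128*J + 48) = 2*(48 + 128*J) = 96 + 256*J)
((-12499 + 5252)/(I(105, -60) - 13127) - 20007) + 26034 = ((-12499 + 5252)/((96 + 256*(-60)) - 13127) - 20007) + 26034 = (-7247/((96 - 15360) - 13127) - 20007) + 26034 = (-7247/(-15264 - 13127) - 20007) + 26034 = (-7247/(-28391) - 20007) + 26034 = (-7247*(-1/28391) - 20007) + 26034 = (7247/28391 - 20007) + 26034 = -568011490/28391 + 26034 = 171119804/28391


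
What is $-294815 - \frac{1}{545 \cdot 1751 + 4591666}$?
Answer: $- \frac{1635032492216}{5545961} \approx -2.9482 \cdot 10^{5}$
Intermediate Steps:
$-294815 - \frac{1}{545 \cdot 1751 + 4591666} = -294815 - \frac{1}{954295 + 4591666} = -294815 - \frac{1}{5545961} = - \frac{1635032492216}{5545961}$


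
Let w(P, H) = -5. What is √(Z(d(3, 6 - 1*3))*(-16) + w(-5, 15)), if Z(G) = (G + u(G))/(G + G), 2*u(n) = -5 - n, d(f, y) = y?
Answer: I*√21/3 ≈ 1.5275*I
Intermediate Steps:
u(n) = -5/2 - n/2 (u(n) = (-5 - n)/2 = -5/2 - n/2)
Z(G) = (-5/2 + G/2)/(2*G) (Z(G) = (G + (-5/2 - G/2))/(G + G) = (-5/2 + G/2)/((2*G)) = (-5/2 + G/2)*(1/(2*G)) = (-5/2 + G/2)/(2*G))
√(Z(d(3, 6 - 1*3))*(-16) + w(-5, 15)) = √(((-5 + (6 - 1*3))/(4*(6 - 1*3)))*(-16) - 5) = √(((-5 + (6 - 3))/(4*(6 - 3)))*(-16) - 5) = √(((¼)*(-5 + 3)/3)*(-16) - 5) = √(((¼)*(⅓)*(-2))*(-16) - 5) = √(-⅙*(-16) - 5) = √(8/3 - 5) = √(-7/3) = I*√21/3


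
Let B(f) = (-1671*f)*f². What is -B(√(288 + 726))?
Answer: 22027122*√6 ≈ 5.3955e+7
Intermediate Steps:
B(f) = -1671*f³
-B(√(288 + 726)) = -(-1671)*(√(288 + 726))³ = -(-1671)*(√1014)³ = -(-1671)*(13*√6)³ = -(-1671)*13182*√6 = -(-22027122)*√6 = 22027122*√6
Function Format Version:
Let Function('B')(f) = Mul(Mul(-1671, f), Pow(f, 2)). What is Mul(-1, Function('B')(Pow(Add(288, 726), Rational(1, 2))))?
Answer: Mul(22027122, Pow(6, Rational(1, 2))) ≈ 5.3955e+7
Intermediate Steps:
Function('B')(f) = Mul(-1671, Pow(f, 3))
Mul(-1, Function('B')(Pow(Add(288, 726), Rational(1, 2)))) = Mul(-1, Mul(-1671, Pow(Pow(Add(288, 726), Rational(1, 2)), 3))) = Mul(-1, Mul(-1671, Pow(Pow(1014, Rational(1, 2)), 3))) = Mul(-1, Mul(-1671, Pow(Mul(13, Pow(6, Rational(1, 2))), 3))) = Mul(-1, Mul(-1671, Mul(13182, Pow(6, Rational(1, 2))))) = Mul(-1, Mul(-22027122, Pow(6, Rational(1, 2)))) = Mul(22027122, Pow(6, Rational(1, 2)))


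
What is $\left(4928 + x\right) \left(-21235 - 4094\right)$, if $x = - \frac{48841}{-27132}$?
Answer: $- \frac{66429194723}{532} \approx -1.2487 \cdot 10^{8}$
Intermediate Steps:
$x = \frac{2873}{1596}$ ($x = \left(-48841\right) \left(- \frac{1}{27132}\right) = \frac{2873}{1596} \approx 1.8001$)
$\left(4928 + x\right) \left(-21235 - 4094\right) = \left(4928 + \frac{2873}{1596}\right) \left(-21235 - 4094\right) = \frac{7867961}{1596} \left(-25329\right) = - \frac{66429194723}{532}$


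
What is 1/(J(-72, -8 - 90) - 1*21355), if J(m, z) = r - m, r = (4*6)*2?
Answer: -1/21235 ≈ -4.7092e-5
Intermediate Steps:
r = 48 (r = 24*2 = 48)
J(m, z) = 48 - m
1/(J(-72, -8 - 90) - 1*21355) = 1/((48 - 1*(-72)) - 1*21355) = 1/((48 + 72) - 21355) = 1/(120 - 21355) = 1/(-21235) = -1/21235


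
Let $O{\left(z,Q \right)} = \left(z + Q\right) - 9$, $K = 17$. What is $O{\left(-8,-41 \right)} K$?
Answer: $-986$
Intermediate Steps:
$O{\left(z,Q \right)} = -9 + Q + z$ ($O{\left(z,Q \right)} = \left(Q + z\right) - 9 = -9 + Q + z$)
$O{\left(-8,-41 \right)} K = \left(-9 - 41 - 8\right) 17 = \left(-58\right) 17 = -986$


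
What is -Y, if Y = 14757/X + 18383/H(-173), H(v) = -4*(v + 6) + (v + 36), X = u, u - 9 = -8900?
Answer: -155607286/4721121 ≈ -32.960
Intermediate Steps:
u = -8891 (u = 9 - 8900 = -8891)
X = -8891
H(v) = 12 - 3*v (H(v) = -4*(6 + v) + (36 + v) = (-24 - 4*v) + (36 + v) = 12 - 3*v)
Y = 155607286/4721121 (Y = 14757/(-8891) + 18383/(12 - 3*(-173)) = 14757*(-1/8891) + 18383/(12 + 519) = -14757/8891 + 18383/531 = 155607286/4721121 ≈ 32.960)
-Y = -1*155607286/4721121 = -155607286/4721121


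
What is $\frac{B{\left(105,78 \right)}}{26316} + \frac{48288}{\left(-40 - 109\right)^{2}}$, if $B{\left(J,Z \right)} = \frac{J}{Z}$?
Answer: $\frac{33040199243}{15190279416} \approx 2.1751$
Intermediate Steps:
$\frac{B{\left(105,78 \right)}}{26316} + \frac{48288}{\left(-40 - 109\right)^{2}} = \frac{105 \cdot \frac{1}{78}}{26316} + \frac{48288}{\left(-40 - 109\right)^{2}} = 105 \cdot \frac{1}{78} \cdot \frac{1}{26316} + \frac{48288}{\left(-149\right)^{2}} = \frac{35}{26} \cdot \frac{1}{26316} + \frac{48288}{22201} = \frac{35}{684216} + 48288 \cdot \frac{1}{22201} = \frac{35}{684216} + \frac{48288}{22201} = \frac{33040199243}{15190279416}$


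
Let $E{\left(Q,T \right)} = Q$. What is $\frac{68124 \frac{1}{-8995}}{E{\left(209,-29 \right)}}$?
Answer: $- \frac{9732}{268565} \approx -0.036237$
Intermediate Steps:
$\frac{68124 \frac{1}{-8995}}{E{\left(209,-29 \right)}} = \frac{68124 \frac{1}{-8995}}{209} = 68124 \left(- \frac{1}{8995}\right) \frac{1}{209} = \left(- \frac{9732}{1285}\right) \frac{1}{209} = - \frac{9732}{268565}$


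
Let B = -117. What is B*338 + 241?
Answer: -39305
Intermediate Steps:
B*338 + 241 = -117*338 + 241 = -39546 + 241 = -39305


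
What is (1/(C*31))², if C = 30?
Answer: 1/864900 ≈ 1.1562e-6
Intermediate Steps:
(1/(C*31))² = (1/(30*31))² = (1/930)² = 1/864900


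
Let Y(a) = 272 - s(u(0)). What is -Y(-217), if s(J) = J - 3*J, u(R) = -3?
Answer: -266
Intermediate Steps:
s(J) = -2*J (s(J) = J - 3*J = -2*J)
Y(a) = 266 (Y(a) = 272 - (-2)*(-3) = 272 - 1*6 = 272 - 6 = 266)
-Y(-217) = -1*266 = -266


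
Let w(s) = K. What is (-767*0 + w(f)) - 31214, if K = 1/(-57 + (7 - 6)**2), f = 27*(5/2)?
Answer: -1747985/56 ≈ -31214.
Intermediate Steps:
f = 135/2 (f = 27*(5*(1/2)) = 27*(5/2) = 135/2 ≈ 67.500)
K = -1/56 (K = 1/(-57 + 1**2) = 1/(-57 + 1) = 1/(-56) = -1/56 ≈ -0.017857)
w(s) = -1/56
(-767*0 + w(f)) - 31214 = (-767*0 - 1/56) - 31214 = (0 - 1/56) - 31214 = -1/56 - 31214 = -1747985/56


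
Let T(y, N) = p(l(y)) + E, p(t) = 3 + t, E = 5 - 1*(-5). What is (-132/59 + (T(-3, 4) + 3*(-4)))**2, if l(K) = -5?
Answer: 135424/3481 ≈ 38.904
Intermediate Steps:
E = 10 (E = 5 + 5 = 10)
T(y, N) = 8 (T(y, N) = (3 - 5) + 10 = -2 + 10 = 8)
(-132/59 + (T(-3, 4) + 3*(-4)))**2 = (-132/59 + (8 + 3*(-4)))**2 = (-132*1/59 + (8 - 12))**2 = (-132/59 - 4)**2 = (-368/59)**2 = 135424/3481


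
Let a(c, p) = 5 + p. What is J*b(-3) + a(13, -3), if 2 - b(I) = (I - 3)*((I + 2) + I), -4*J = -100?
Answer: -548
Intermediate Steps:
J = 25 (J = -¼*(-100) = 25)
b(I) = 2 - (-3 + I)*(2 + 2*I) (b(I) = 2 - (I - 3)*((I + 2) + I) = 2 - (-3 + I)*((2 + I) + I) = 2 - (-3 + I)*(2 + 2*I))
J*b(-3) + a(13, -3) = 25*(8 - 2*(-3)² + 4*(-3)) + (5 - 3) = 25*(8 - 2*9 - 12) + 2 = 25*(8 - 18 - 12) + 2 = 25*(-22) + 2 = -550 + 2 = -548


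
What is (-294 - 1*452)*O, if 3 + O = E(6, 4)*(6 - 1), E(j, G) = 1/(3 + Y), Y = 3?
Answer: 4849/3 ≈ 1616.3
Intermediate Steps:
E(j, G) = ⅙ (E(j, G) = 1/(3 + 3) = 1/6 = ⅙)
O = -13/6 (O = -3 + (6 - 1)/6 = -3 + (⅙)*5 = -3 + ⅚ = -13/6 ≈ -2.1667)
(-294 - 1*452)*O = (-294 - 1*452)*(-13/6) = (-294 - 452)*(-13/6) = -746*(-13/6) = 4849/3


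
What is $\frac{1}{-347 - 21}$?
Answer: $- \frac{1}{368} \approx -0.0027174$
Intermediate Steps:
$\frac{1}{-347 - 21} = \frac{1}{-368} = - \frac{1}{368}$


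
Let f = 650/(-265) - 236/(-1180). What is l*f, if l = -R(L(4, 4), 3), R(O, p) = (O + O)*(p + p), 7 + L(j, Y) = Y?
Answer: -21492/265 ≈ -81.102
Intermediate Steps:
L(j, Y) = -7 + Y
R(O, p) = 4*O*p (R(O, p) = (2*O)*(2*p) = 4*O*p)
l = 36 (l = -4*(-7 + 4)*3 = -4*(-3)*3 = -1*(-36) = 36)
f = -597/265 (f = 650*(-1/265) - 236*(-1/1180) = -130/53 + 1/5 = -597/265 ≈ -2.2528)
l*f = 36*(-597/265) = -21492/265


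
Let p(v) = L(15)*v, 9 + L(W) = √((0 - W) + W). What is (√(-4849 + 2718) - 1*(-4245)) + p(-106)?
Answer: 5199 + I*√2131 ≈ 5199.0 + 46.163*I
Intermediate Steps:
L(W) = -9 (L(W) = -9 + √((0 - W) + W) = -9 + √(-W + W) = -9 + √0 = -9 + 0 = -9)
p(v) = -9*v
(√(-4849 + 2718) - 1*(-4245)) + p(-106) = (√(-4849 + 2718) - 1*(-4245)) - 9*(-106) = (√(-2131) + 4245) + 954 = (I*√2131 + 4245) + 954 = (4245 + I*√2131) + 954 = 5199 + I*√2131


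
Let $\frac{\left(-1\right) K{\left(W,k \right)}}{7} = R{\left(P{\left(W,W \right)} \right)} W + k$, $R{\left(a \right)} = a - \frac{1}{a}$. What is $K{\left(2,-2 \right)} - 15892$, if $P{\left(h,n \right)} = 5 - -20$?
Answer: $- \frac{405686}{25} \approx -16227.0$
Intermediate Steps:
$P{\left(h,n \right)} = 25$ ($P{\left(h,n \right)} = 5 + 20 = 25$)
$K{\left(W,k \right)} = - 7 k - \frac{4368 W}{25}$ ($K{\left(W,k \right)} = - 7 \left(\left(25 - \frac{1}{25}\right) W + k\right) = - 7 \left(\frac{624 W}{25} + k\right) = - 7 \left(k + \frac{624 W}{25}\right) = - 7 k - \frac{4368 W}{25}$)
$K{\left(2,-2 \right)} - 15892 = \left(\left(-7\right) \left(-2\right) - \frac{8736}{25}\right) - 15892 = \left(14 - \frac{8736}{25}\right) - 15892 = - \frac{8386}{25} - 15892 = - \frac{405686}{25}$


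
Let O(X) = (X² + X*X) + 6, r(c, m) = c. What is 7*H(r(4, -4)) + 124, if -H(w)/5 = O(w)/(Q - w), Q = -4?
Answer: 1161/4 ≈ 290.25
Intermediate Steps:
O(X) = 6 + 2*X² (O(X) = (X² + X²) + 6 = 2*X² + 6 = 6 + 2*X²)
H(w) = -5*(6 + 2*w²)/(-4 - w)
7*H(r(4, -4)) + 124 = 7*(10*(3 + 4²)/(4 + 4)) + 124 = 7*(10*(3 + 16)/8) + 124 = 7*(10*(⅛)*19) + 124 = 7*(95/4) + 124 = 665/4 + 124 = 1161/4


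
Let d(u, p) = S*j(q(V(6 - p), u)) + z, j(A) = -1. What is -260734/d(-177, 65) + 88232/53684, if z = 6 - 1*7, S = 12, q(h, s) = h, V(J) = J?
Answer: 3499597768/174473 ≈ 20058.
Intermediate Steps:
z = -1 (z = 6 - 7 = -1)
d(u, p) = -13 (d(u, p) = 12*(-1) - 1 = -12 - 1 = -13)
-260734/d(-177, 65) + 88232/53684 = -260734/(-13) + 88232/53684 = -260734*(-1/13) + 88232*(1/53684) = 260734/13 + 22058/13421 = 3499597768/174473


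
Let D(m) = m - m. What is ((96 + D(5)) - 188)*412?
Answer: -37904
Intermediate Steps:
D(m) = 0
((96 + D(5)) - 188)*412 = ((96 + 0) - 188)*412 = (96 - 188)*412 = -92*412 = -37904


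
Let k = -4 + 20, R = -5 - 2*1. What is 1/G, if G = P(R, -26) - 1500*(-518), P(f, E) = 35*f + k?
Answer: 1/776771 ≈ 1.2874e-6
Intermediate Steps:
R = -7 (R = -5 - 2 = -7)
k = 16
P(f, E) = 16 + 35*f (P(f, E) = 35*f + 16 = 16 + 35*f)
G = 776771 (G = (16 + 35*(-7)) - 1500*(-518) = (16 - 245) + 777000 = -229 + 777000 = 776771)
1/G = 1/776771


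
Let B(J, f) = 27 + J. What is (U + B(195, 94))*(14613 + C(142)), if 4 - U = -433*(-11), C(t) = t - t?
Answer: -66299181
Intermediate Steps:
C(t) = 0
U = -4759 (U = 4 - (-433)*(-11) = 4 - 1*4763 = 4 - 4763 = -4759)
(U + B(195, 94))*(14613 + C(142)) = (-4759 + (27 + 195))*(14613 + 0) = (-4759 + 222)*14613 = -4537*14613 = -66299181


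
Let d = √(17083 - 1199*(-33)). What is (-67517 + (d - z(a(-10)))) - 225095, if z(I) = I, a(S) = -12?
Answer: -292600 + 5*√2266 ≈ -2.9236e+5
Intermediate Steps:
d = 5*√2266 (d = √(17083 + 39567) = √56650 = 5*√2266 ≈ 238.01)
(-67517 + (d - z(a(-10)))) - 225095 = (-67517 + (5*√2266 - 1*(-12))) - 225095 = (-67517 + (5*√2266 + 12)) - 225095 = (-67517 + (12 + 5*√2266)) - 225095 = (-67505 + 5*√2266) - 225095 = -292600 + 5*√2266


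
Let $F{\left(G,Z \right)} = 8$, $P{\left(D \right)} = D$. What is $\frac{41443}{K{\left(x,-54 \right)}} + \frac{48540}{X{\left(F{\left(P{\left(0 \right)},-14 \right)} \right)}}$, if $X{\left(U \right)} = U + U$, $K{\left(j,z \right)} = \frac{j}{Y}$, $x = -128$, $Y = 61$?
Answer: $- \frac{2139703}{128} \approx -16716.0$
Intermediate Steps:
$K{\left(j,z \right)} = \frac{j}{61}$
$X{\left(U \right)} = 2 U$
$\frac{41443}{K{\left(x,-54 \right)}} + \frac{48540}{X{\left(F{\left(P{\left(0 \right)},-14 \right)} \right)}} = \frac{41443}{\frac{1}{61} \left(-128\right)} + \frac{48540}{2 \cdot 8} = \frac{41443}{- \frac{128}{61}} + \frac{48540}{16} = 41443 \left(- \frac{61}{128}\right) + 48540 \cdot \frac{1}{16} = - \frac{2528023}{128} + \frac{12135}{4} = - \frac{2139703}{128}$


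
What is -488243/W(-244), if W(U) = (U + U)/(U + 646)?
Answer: 98136843/244 ≈ 4.0220e+5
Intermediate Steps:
W(U) = 2*U/(646 + U) (W(U) = (2*U)/(646 + U) = 2*U/(646 + U))
-488243/W(-244) = -488243/(2*(-244)/(646 - 244)) = -488243/(2*(-244)/402) = -488243/(2*(-244)*(1/402)) = -488243/(-244/201) = -488243*(-201/244) = 98136843/244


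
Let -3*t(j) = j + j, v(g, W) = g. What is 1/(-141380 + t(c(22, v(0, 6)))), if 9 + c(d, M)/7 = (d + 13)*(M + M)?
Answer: -1/141338 ≈ -7.0752e-6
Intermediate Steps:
c(d, M) = -63 + 14*M*(13 + d) (c(d, M) = -63 + 7*((d + 13)*(M + M)) = -63 + 7*((13 + d)*(2*M)) = -63 + 7*(2*M*(13 + d)) = -63 + 14*M*(13 + d))
t(j) = -2*j/3 (t(j) = -(j + j)/3 = -2*j/3)
1/(-141380 + t(c(22, v(0, 6)))) = 1/(-141380 - 2*(-63 + 182*0 + 14*0*22)/3) = 1/(-141380 - 2*(-63 + 0 + 0)/3) = 1/(-141380 - 2/3*(-63)) = 1/(-141380 + 42) = 1/(-141338) = -1/141338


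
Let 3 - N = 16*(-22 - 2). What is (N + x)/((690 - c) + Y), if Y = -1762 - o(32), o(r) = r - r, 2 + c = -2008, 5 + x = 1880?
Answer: 1131/469 ≈ 2.4115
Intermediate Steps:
x = 1875 (x = -5 + 1880 = 1875)
c = -2010 (c = -2 - 2008 = -2010)
o(r) = 0
Y = -1762 (Y = -1762 - 1*0 = -1762 + 0 = -1762)
N = 387 (N = 3 - 16*(-22 - 2) = 3 - 16*(-24) = 3 - 1*(-384) = 3 + 384 = 387)
(N + x)/((690 - c) + Y) = (387 + 1875)/((690 - 1*(-2010)) - 1762) = 2262/((690 + 2010) - 1762) = 2262/(2700 - 1762) = 2262/938 = 2262*(1/938) = 1131/469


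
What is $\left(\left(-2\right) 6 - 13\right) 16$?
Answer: $-400$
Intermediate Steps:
$\left(\left(-2\right) 6 - 13\right) 16 = \left(-12 - 13\right) 16 = \left(-25\right) 16 = -400$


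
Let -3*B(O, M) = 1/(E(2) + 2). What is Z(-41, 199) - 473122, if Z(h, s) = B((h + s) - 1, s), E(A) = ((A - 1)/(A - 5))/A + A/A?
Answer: -8043076/17 ≈ -4.7312e+5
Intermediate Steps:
E(A) = 1 + (-1 + A)/(A*(-5 + A)) (E(A) = ((-1 + A)/(-5 + A))/A + 1 = (-1 + A)/(A*(-5 + A)) + 1 = 1 + (-1 + A)/(A*(-5 + A)))
B(O, M) = -2/17 (B(O, M) = -1/(3*((-1 + 2² - 4*2)/(2*(-5 + 2)) + 2)) = -1/(3*((½)*(-1 + 4 - 8)/(-3) + 2)) = -1/(3*((½)*(-⅓)*(-5) + 2)) = -1/(3*(⅚ + 2)) = -1/(3*17/6) = -⅓*6/17 = -2/17)
Z(h, s) = -2/17
Z(-41, 199) - 473122 = -2/17 - 473122 = -8043076/17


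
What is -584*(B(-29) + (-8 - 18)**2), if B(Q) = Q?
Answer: -377848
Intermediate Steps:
-584*(B(-29) + (-8 - 18)**2) = -584*(-29 + (-8 - 18)**2) = -584*(-29 + (-26)**2) = -584*(-29 + 676) = -584*647 = -377848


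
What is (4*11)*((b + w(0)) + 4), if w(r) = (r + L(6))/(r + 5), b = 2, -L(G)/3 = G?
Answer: 528/5 ≈ 105.60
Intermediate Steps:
L(G) = -3*G
w(r) = (-18 + r)/(5 + r) (w(r) = (r - 3*6)/(r + 5) = (r - 18)/(5 + r) = (-18 + r)/(5 + r))
(4*11)*((b + w(0)) + 4) = (4*11)*((2 + (-18 + 0)/(5 + 0)) + 4) = 44*((2 - 18/5) + 4) = 44*(-8/5 + 4) = 44*(12/5) = 528/5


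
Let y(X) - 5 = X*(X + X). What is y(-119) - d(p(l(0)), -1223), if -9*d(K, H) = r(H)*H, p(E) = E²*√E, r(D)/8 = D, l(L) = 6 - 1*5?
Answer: 12220775/9 ≈ 1.3579e+6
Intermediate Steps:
l(L) = 1 (l(L) = 6 - 5 = 1)
r(D) = 8*D
p(E) = E^(5/2)
d(K, H) = -8*H²/9 (d(K, H) = -8*H*H/9 = -8*H²/9)
y(X) = 5 + 2*X² (y(X) = 5 + X*(X + X) = 5 + X*(2*X) = 5 + 2*X²)
y(-119) - d(p(l(0)), -1223) = (5 + 2*(-119)²) - (-8)*(-1223)²/9 = (5 + 2*14161) - (-8)*1495729/9 = (5 + 28322) - 1*(-11965832/9) = 28327 + 11965832/9 = 12220775/9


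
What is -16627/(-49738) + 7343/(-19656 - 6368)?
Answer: 2595189/49783912 ≈ 0.052129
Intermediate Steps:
-16627/(-49738) + 7343/(-19656 - 6368) = -16627*(-1/49738) + 7343/(-26024) = 1279/3826 + 7343*(-1/26024) = 1279/3826 - 7343/26024 = 2595189/49783912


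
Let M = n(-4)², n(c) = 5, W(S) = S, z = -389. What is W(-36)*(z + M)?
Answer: 13104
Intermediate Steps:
M = 25 (M = 5² = 25)
W(-36)*(z + M) = -36*(-389 + 25) = -36*(-364) = 13104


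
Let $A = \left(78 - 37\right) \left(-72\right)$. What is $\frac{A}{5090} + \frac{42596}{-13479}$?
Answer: $- \frac{128301824}{34304055} \approx -3.7401$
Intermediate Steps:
$A = -2952$ ($A = 41 \left(-72\right) = -2952$)
$\frac{A}{5090} + \frac{42596}{-13479} = - \frac{2952}{5090} + \frac{42596}{-13479} = \left(-2952\right) \frac{1}{5090} + 42596 \left(- \frac{1}{13479}\right) = - \frac{1476}{2545} - \frac{42596}{13479} = - \frac{128301824}{34304055}$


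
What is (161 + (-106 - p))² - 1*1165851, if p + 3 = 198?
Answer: -1146251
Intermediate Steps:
p = 195 (p = -3 + 198 = 195)
(161 + (-106 - p))² - 1*1165851 = (161 + (-106 - 1*195))² - 1*1165851 = (161 + (-106 - 195))² - 1165851 = (161 - 301)² - 1165851 = (-140)² - 1165851 = 19600 - 1165851 = -1146251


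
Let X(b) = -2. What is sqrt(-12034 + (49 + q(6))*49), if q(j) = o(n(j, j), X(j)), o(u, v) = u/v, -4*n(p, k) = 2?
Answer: I*sqrt(38483)/2 ≈ 98.085*I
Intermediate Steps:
n(p, k) = -1/2 (n(p, k) = -1/4*2 = -1/2)
q(j) = 1/4 (q(j) = -1/2/(-2) = -1/2*(-1/2) = 1/4)
sqrt(-12034 + (49 + q(6))*49) = sqrt(-12034 + (49 + 1/4)*49) = sqrt(-12034 + (197/4)*49) = sqrt(-12034 + 9653/4) = sqrt(-38483/4) = I*sqrt(38483)/2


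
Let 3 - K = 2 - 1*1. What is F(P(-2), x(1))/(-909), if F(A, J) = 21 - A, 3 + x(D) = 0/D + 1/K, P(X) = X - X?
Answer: -7/303 ≈ -0.023102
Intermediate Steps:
P(X) = 0
K = 2 (K = 3 - (2 - 1*1) = 3 - (2 - 1) = 3 - 1*1 = 3 - 1 = 2)
x(D) = -5/2 (x(D) = -3 + (0/D + 1/2) = -3 + (0 + 1*(½)) = -3 + (0 + ½) = -3 + ½ = -5/2)
F(P(-2), x(1))/(-909) = (21 - 1*0)/(-909) = (21 + 0)*(-1/909) = 21*(-1/909) = -7/303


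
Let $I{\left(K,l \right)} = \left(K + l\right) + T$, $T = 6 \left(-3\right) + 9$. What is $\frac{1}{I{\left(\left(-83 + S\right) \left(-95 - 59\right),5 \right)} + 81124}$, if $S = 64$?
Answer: $\frac{1}{84046} \approx 1.1898 \cdot 10^{-5}$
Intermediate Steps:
$T = -9$ ($T = -18 + 9 = -9$)
$I{\left(K,l \right)} = -9 + K + l$ ($I{\left(K,l \right)} = \left(K + l\right) - 9 = -9 + K + l$)
$\frac{1}{I{\left(\left(-83 + S\right) \left(-95 - 59\right),5 \right)} + 81124} = \frac{1}{\left(-9 + \left(-83 + 64\right) \left(-95 - 59\right) + 5\right) + 81124} = \frac{1}{\left(-9 - -2926 + 5\right) + 81124} = \frac{1}{\left(-9 + 2926 + 5\right) + 81124} = \frac{1}{2922 + 81124} = \frac{1}{84046}$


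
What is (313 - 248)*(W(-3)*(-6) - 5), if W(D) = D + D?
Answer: 2015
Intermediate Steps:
W(D) = 2*D
(313 - 248)*(W(-3)*(-6) - 5) = (313 - 248)*((2*(-3))*(-6) - 5) = 65*(-6*(-6) - 5) = 65*(36 - 5) = 65*31 = 2015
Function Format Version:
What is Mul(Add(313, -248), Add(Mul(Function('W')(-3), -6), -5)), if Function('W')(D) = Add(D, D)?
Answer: 2015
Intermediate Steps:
Function('W')(D) = Mul(2, D)
Mul(Add(313, -248), Add(Mul(Function('W')(-3), -6), -5)) = Mul(Add(313, -248), Add(Mul(Mul(2, -3), -6), -5)) = Mul(65, Add(Mul(-6, -6), -5)) = Mul(65, Add(36, -5)) = Mul(65, 31) = 2015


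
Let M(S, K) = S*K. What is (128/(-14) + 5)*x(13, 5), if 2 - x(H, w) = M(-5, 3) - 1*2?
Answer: -551/7 ≈ -78.714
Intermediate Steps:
M(S, K) = K*S
x(H, w) = 19 (x(H, w) = 2 - (3*(-5) - 1*2) = 2 - (-15 - 2) = 2 - 1*(-17) = 2 + 17 = 19)
(128/(-14) + 5)*x(13, 5) = (128/(-14) + 5)*19 = (128*(-1/14) + 5)*19 = (-64/7 + 5)*19 = -29/7*19 = -551/7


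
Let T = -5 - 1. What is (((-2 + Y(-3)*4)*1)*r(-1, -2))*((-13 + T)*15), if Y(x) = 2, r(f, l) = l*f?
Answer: -3420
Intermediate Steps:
T = -6
r(f, l) = f*l
(((-2 + Y(-3)*4)*1)*r(-1, -2))*((-13 + T)*15) = (((-2 + 2*4)*1)*(-1*(-2)))*((-13 - 6)*15) = (((-2 + 8)*1)*2)*(-19*15) = ((6*1)*2)*(-285) = (6*2)*(-285) = 12*(-285) = -3420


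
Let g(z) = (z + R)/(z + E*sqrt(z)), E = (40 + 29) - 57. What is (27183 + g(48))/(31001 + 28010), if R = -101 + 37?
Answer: 163099/354066 - sqrt(3)/354066 ≈ 0.46064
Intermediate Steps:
R = -64
E = 12 (E = 69 - 57 = 12)
g(z) = (-64 + z)/(z + 12*sqrt(z)) (g(z) = (z - 64)/(z + 12*sqrt(z)) = (-64 + z)/(z + 12*sqrt(z)))
(27183 + g(48))/(31001 + 28010) = (27183 + (-64 + 48)/(48 + 12*sqrt(48)))/(31001 + 28010) = (27183 - 16/(48 + 12*(4*sqrt(3))))/59011 = (27183 - 16/(48 + 48*sqrt(3)))*(1/59011) = 27183/59011 - 16/(59011*(48 + 48*sqrt(3)))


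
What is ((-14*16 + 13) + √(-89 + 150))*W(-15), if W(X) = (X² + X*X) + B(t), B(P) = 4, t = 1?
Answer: -95794 + 454*√61 ≈ -92248.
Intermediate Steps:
W(X) = 4 + 2*X² (W(X) = (X² + X*X) + 4 = (X² + X²) + 4 = 2*X² + 4 = 4 + 2*X²)
((-14*16 + 13) + √(-89 + 150))*W(-15) = ((-14*16 + 13) + √(-89 + 150))*(4 + 2*(-15)²) = ((-224 + 13) + √61)*(4 + 2*225) = (-211 + √61)*(4 + 450) = (-211 + √61)*454 = -95794 + 454*√61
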